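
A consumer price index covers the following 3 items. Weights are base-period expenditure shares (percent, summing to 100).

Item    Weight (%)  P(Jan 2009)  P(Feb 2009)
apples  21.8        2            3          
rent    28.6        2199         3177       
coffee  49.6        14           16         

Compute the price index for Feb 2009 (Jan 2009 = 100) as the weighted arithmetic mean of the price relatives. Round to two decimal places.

130.71

apples: 21.8 × (3/2) = 21.8 × 1.500000 = 32.7000
rent: 28.6 × (3177/2199) = 28.6 × 1.444748 = 41.3198
coffee: 49.6 × (16/14) = 49.6 × 1.142857 = 56.6857
Index = Σ wᵢ·(p₁ᵢ/p₀ᵢ) = 32.7000 + 41.3198 + 56.6857 = 130.7055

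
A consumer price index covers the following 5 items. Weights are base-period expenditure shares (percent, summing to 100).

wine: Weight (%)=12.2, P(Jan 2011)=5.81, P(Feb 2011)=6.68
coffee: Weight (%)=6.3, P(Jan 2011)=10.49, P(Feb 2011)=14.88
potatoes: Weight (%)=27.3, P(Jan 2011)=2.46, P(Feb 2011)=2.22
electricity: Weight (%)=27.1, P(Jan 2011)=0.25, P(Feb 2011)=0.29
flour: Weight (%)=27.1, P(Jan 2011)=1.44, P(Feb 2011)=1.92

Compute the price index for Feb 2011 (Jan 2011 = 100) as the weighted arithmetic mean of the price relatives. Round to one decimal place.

115.2

wine: 12.2 × (6.68/5.81) = 12.2 × 1.149742 = 14.0269
coffee: 6.3 × (14.88/10.49) = 6.3 × 1.418494 = 8.9365
potatoes: 27.3 × (2.22/2.46) = 27.3 × 0.902439 = 24.6366
electricity: 27.1 × (0.29/0.25) = 27.1 × 1.160000 = 31.4360
flour: 27.1 × (1.92/1.44) = 27.1 × 1.333333 = 36.1333
Index = Σ wᵢ·(p₁ᵢ/p₀ᵢ) = 14.0269 + 8.9365 + 24.6366 + 31.4360 + 36.1333 = 115.1693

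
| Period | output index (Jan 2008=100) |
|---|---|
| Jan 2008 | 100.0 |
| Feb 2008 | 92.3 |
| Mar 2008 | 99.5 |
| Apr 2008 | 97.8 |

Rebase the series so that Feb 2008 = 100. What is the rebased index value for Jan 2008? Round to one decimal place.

108.3

Rebased(Jan 2008) = 100.0 / 92.3 × 100 = 108.3424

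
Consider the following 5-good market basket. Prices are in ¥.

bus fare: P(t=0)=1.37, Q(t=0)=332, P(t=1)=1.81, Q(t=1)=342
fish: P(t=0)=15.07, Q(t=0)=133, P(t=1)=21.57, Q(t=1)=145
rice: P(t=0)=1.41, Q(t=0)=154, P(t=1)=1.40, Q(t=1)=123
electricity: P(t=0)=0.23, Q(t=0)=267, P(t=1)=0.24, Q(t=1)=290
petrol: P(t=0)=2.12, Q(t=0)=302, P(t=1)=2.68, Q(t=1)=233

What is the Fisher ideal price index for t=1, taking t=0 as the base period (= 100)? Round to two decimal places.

135.56

Laspeyres component (base-period weights):
ΣP(t=1)Q(t=0) = 1.81×332 + 21.57×133 + 1.40×154 + 0.24×267 + 2.68×302 = 600.92 + 2868.81 + 215.6 + 64.08 + 809.36 = 4558.77
ΣP(t=0)Q(t=0) = 1.37×332 + 15.07×133 + 1.41×154 + 0.23×267 + 2.12×302 = 454.84 + 2004.31 + 217.14 + 61.41 + 640.24 = 3377.94
L = 4558.77 / 3377.94 × 100 = 134.9571
Paasche component (current-period weights):
ΣP(t=1)Q(t=1) = 1.81×342 + 21.57×145 + 1.40×123 + 0.24×290 + 2.68×233 = 619.02 + 3127.65 + 172.2 + 69.6 + 624.44 = 4612.91
ΣP(t=0)Q(t=1) = 1.37×342 + 15.07×145 + 1.41×123 + 0.23×290 + 2.12×233 = 468.54 + 2185.15 + 173.43 + 66.7 + 493.96 = 3387.78
P = 4612.91 / 3387.78 × 100 = 136.1632
Fisher = √(L × P) = √(134.9571 × 136.1632) = 135.5588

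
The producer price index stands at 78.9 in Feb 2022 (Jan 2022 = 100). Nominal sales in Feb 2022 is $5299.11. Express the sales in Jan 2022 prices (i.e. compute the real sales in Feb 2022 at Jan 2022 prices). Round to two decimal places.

Real = Nominal ÷ (Index/100) = 5299.11 ÷ (78.9/100)
     = 5299.11 ÷ 0.789 = 6716.2357

6716.24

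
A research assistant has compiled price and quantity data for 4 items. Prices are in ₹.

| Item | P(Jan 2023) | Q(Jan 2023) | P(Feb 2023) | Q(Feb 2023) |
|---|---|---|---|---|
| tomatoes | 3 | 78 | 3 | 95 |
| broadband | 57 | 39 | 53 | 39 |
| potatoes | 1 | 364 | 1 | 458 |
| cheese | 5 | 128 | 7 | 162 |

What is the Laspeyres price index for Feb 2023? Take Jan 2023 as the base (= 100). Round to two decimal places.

Laspeyres price index uses base-period quantities as weights.
ΣP(Feb 2023)·Q(Jan 2023) = 3×78 + 53×39 + 1×364 + 7×128 = 234 + 2067 + 364 + 896 = 3561
ΣP(Jan 2023)·Q(Jan 2023) = 3×78 + 57×39 + 1×364 + 5×128 = 234 + 2223 + 364 + 640 = 3461
Index = 3561 / 3461 × 100 = 102.8893

102.89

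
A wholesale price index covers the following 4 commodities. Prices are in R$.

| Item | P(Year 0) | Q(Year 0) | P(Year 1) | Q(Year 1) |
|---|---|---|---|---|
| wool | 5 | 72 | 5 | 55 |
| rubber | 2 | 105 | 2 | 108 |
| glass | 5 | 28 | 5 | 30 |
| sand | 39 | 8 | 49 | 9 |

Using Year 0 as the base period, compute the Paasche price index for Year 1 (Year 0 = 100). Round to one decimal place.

109.1

Paasche price index uses current-period quantities as weights.
ΣP(Year 1)·Q(Year 1) = 5×55 + 2×108 + 5×30 + 49×9 = 275 + 216 + 150 + 441 = 1082
ΣP(Year 0)·Q(Year 1) = 5×55 + 2×108 + 5×30 + 39×9 = 275 + 216 + 150 + 351 = 992
Index = 1082 / 992 × 100 = 109.0726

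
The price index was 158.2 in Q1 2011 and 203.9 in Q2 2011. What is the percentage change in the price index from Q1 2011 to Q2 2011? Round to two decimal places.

Change = (203.9 − 158.2) / 158.2 × 100
       = 45.7 / 158.2 × 100 = 28.8875%

28.89%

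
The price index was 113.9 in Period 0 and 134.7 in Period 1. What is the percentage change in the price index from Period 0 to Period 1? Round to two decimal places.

18.26%

Change = (134.7 − 113.9) / 113.9 × 100
       = 20.8 / 113.9 × 100 = 18.2616%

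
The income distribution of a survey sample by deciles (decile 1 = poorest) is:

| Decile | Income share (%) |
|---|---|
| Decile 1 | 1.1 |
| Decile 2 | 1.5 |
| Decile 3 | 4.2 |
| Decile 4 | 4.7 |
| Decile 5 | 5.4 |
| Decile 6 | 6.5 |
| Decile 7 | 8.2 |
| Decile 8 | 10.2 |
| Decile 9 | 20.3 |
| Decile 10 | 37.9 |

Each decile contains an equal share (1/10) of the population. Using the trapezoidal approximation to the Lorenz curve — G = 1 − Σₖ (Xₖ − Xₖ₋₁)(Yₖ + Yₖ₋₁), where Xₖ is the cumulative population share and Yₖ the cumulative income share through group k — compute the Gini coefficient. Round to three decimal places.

0.504

Cumulative income shares Yₖ: 0.0110, 0.0260, 0.0680, 0.1150, 0.1690, 0.2340, 0.3160, 0.4180, 0.6210, 1.0000
Σ (Xₖ−Xₖ₋₁)(Yₖ+Yₖ₋₁) = (1/10)(0.0110+0.0000) + (1/10)(0.0260+0.0110) + (1/10)(0.0680+0.0260) + (1/10)(0.1150+0.0680) + (1/10)(0.1690+0.1150) + (1/10)(0.2340+0.1690) + (1/10)(0.3160+0.2340) + (1/10)(0.4180+0.3160) + (1/10)(0.6210+0.4180) + (1/10)(1.0000+0.6210)
  = 0.0011 + 0.0037 + 0.0094 + 0.0183 + 0.0284 + 0.0403 + 0.0550 + 0.0734 + 0.1039 + 0.1621 = 0.4956
G = 1 − 0.4956 = 0.5044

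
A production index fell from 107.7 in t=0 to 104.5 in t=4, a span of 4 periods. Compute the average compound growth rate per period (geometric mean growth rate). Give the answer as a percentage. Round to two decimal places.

-0.75%

Growth factor = (104.5/107.7)^(1/4) = (0.970288)^(1/4) = 0.992488
Growth rate = 0.992488 − 1 = -0.007512 = -0.7512%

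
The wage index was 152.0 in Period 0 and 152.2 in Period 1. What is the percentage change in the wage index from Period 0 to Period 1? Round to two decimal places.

Change = (152.2 − 152.0) / 152.0 × 100
       = 0.2 / 152.0 × 100 = 0.1316%

0.13%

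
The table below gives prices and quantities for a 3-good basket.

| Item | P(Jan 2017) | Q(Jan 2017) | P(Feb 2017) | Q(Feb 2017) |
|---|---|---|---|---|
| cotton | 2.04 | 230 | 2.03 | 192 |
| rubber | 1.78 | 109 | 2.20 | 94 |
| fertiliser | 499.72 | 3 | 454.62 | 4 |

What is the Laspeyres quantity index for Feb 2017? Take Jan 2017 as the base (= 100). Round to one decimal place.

Laspeyres quantity index uses base-period prices as weights.
ΣP(Jan 2017)·Q(Feb 2017) = 2.04×192 + 1.78×94 + 499.72×4 = 391.68 + 167.32 + 1998.88 = 2557.88
ΣP(Jan 2017)·Q(Jan 2017) = 2.04×230 + 1.78×109 + 499.72×3 = 469.2 + 194.02 + 1499.16 = 2162.38
Index = 2557.88 / 2162.38 × 100 = 118.2900

118.3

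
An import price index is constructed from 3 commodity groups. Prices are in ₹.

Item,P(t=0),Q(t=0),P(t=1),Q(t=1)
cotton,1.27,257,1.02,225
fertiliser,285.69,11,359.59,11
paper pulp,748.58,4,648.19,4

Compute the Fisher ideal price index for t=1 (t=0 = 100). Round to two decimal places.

105.45

Laspeyres component (base-period weights):
ΣP(t=1)Q(t=0) = 1.02×257 + 359.59×11 + 648.19×4 = 262.14 + 3955.49 + 2592.76 = 6810.39
ΣP(t=0)Q(t=0) = 1.27×257 + 285.69×11 + 748.58×4 = 326.39 + 3142.59 + 2994.32 = 6463.3
L = 6810.39 / 6463.3 × 100 = 105.3702
Paasche component (current-period weights):
ΣP(t=1)Q(t=1) = 1.02×225 + 359.59×11 + 648.19×4 = 229.5 + 3955.49 + 2592.76 = 6777.75
ΣP(t=0)Q(t=1) = 1.27×225 + 285.69×11 + 748.58×4 = 285.75 + 3142.59 + 2994.32 = 6422.66
P = 6777.75 / 6422.66 × 100 = 105.5287
Fisher = √(L × P) = √(105.3702 × 105.5287) = 105.4494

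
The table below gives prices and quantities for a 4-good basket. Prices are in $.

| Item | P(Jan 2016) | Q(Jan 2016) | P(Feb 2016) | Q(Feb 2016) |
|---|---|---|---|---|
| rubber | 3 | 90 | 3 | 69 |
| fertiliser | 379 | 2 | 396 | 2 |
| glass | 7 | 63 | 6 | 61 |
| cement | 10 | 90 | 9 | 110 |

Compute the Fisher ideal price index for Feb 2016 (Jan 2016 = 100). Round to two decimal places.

94.74

Laspeyres component (base-period weights):
ΣP(Feb 2016)Q(Jan 2016) = 3×90 + 396×2 + 6×63 + 9×90 = 270 + 792 + 378 + 810 = 2250
ΣP(Jan 2016)Q(Jan 2016) = 3×90 + 379×2 + 7×63 + 10×90 = 270 + 758 + 441 + 900 = 2369
L = 2250 / 2369 × 100 = 94.9768
Paasche component (current-period weights):
ΣP(Feb 2016)Q(Feb 2016) = 3×69 + 396×2 + 6×61 + 9×110 = 207 + 792 + 366 + 990 = 2355
ΣP(Jan 2016)Q(Feb 2016) = 3×69 + 379×2 + 7×61 + 10×110 = 207 + 758 + 427 + 1100 = 2492
P = 2355 / 2492 × 100 = 94.5024
Fisher = √(L × P) = √(94.9768 × 94.5024) = 94.7393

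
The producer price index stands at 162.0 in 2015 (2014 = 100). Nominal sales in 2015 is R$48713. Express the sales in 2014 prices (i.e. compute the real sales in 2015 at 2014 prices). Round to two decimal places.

30069.75

Real = Nominal ÷ (Index/100) = 48713 ÷ (162.0/100)
     = 48713 ÷ 1.620 = 30069.7531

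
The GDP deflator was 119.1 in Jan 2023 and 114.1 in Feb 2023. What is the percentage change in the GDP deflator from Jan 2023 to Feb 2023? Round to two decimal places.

Change = (114.1 − 119.1) / 119.1 × 100
       = -5.0 / 119.1 × 100 = -4.1982%

-4.20%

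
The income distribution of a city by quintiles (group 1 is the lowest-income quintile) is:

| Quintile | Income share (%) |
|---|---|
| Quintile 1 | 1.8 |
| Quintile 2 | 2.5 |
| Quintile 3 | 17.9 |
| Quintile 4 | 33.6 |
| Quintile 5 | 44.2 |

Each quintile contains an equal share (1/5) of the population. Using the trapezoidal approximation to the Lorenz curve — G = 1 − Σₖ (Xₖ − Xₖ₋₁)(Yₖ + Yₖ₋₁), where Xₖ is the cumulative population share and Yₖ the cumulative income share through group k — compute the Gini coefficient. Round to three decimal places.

0.464

Cumulative income shares Yₖ: 0.0180, 0.0430, 0.2220, 0.5580, 1.0000
Σ (Xₖ−Xₖ₋₁)(Yₖ+Yₖ₋₁) = (1/5)(0.0180+0.0000) + (1/5)(0.0430+0.0180) + (1/5)(0.2220+0.0430) + (1/5)(0.5580+0.2220) + (1/5)(1.0000+0.5580)
  = 0.0036 + 0.0122 + 0.0530 + 0.1560 + 0.3116 = 0.5364
G = 1 − 0.5364 = 0.4636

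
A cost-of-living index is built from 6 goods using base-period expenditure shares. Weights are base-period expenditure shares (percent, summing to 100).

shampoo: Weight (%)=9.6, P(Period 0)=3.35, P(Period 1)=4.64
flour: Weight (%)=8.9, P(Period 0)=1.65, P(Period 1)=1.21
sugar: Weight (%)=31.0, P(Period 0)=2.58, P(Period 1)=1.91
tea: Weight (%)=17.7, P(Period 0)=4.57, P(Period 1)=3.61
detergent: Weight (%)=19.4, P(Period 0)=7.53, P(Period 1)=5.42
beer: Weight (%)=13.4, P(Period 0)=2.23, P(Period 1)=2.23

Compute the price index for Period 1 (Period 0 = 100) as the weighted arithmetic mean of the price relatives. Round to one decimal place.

84.1

shampoo: 9.6 × (4.64/3.35) = 9.6 × 1.385075 = 13.2967
flour: 8.9 × (1.21/1.65) = 8.9 × 0.733333 = 6.5267
sugar: 31.0 × (1.91/2.58) = 31.0 × 0.740310 = 22.9496
tea: 17.7 × (3.61/4.57) = 17.7 × 0.789934 = 13.9818
detergent: 19.4 × (5.42/7.53) = 19.4 × 0.719788 = 13.9639
beer: 13.4 × (2.23/2.23) = 13.4 × 1.000000 = 13.4000
Index = Σ wᵢ·(p₁ᵢ/p₀ᵢ) = 13.2967 + 6.5267 + 22.9496 + 13.9818 + 13.9639 + 13.4000 = 84.1187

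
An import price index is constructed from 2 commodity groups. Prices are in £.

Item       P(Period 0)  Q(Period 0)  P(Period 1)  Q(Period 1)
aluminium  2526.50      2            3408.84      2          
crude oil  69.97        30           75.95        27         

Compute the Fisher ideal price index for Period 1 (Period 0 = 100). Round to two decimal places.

127.46

Laspeyres component (base-period weights):
ΣP(Period 1)Q(Period 0) = 3408.84×2 + 75.95×30 = 6817.68 + 2278.5 = 9096.18
ΣP(Period 0)Q(Period 0) = 2526.50×2 + 69.97×30 = 5053 + 2099.1 = 7152.1
L = 9096.18 / 7152.1 × 100 = 127.1819
Paasche component (current-period weights):
ΣP(Period 1)Q(Period 1) = 3408.84×2 + 75.95×27 = 6817.68 + 2050.65 = 8868.33
ΣP(Period 0)Q(Period 1) = 2526.50×2 + 69.97×27 = 5053 + 1889.19 = 6942.19
P = 8868.33 / 6942.19 × 100 = 127.7454
Fisher = √(L × P) = √(127.1819 × 127.7454) = 127.4634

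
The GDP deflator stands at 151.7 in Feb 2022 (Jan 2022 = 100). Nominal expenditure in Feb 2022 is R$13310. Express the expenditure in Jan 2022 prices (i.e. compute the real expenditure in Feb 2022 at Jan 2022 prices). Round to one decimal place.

Real = Nominal ÷ (Index/100) = 13310 ÷ (151.7/100)
     = 13310 ÷ 1.517 = 8773.8958

8773.9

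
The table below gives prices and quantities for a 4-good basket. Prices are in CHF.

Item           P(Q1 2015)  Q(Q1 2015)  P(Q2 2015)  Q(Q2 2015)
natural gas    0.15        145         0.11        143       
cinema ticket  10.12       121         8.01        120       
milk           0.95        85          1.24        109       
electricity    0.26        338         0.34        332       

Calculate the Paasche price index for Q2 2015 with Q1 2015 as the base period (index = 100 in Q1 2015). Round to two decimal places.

85.92

Paasche price index uses current-period quantities as weights.
ΣP(Q2 2015)·Q(Q2 2015) = 0.11×143 + 8.01×120 + 1.24×109 + 0.34×332 = 15.73 + 961.2 + 135.16 + 112.88 = 1224.97
ΣP(Q1 2015)·Q(Q2 2015) = 0.15×143 + 10.12×120 + 0.95×109 + 0.26×332 = 21.45 + 1214.4 + 103.55 + 86.32 = 1425.72
Index = 1224.97 / 1425.72 × 100 = 85.9194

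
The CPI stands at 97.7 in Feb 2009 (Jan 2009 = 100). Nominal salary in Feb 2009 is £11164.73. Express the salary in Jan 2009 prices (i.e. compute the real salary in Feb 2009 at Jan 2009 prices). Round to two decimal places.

Real = Nominal ÷ (Index/100) = 11164.73 ÷ (97.7/100)
     = 11164.73 ÷ 0.977 = 11427.5640

11427.56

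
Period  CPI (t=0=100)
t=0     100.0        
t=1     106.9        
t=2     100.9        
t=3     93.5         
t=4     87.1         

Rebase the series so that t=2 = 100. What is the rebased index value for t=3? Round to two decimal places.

Rebased(t=3) = 93.5 / 100.9 × 100 = 92.6660

92.67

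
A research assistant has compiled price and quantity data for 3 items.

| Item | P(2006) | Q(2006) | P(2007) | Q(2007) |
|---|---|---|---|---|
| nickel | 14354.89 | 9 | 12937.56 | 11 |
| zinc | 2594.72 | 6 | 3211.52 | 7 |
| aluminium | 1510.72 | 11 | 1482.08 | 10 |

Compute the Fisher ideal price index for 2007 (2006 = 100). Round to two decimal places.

94.07

Laspeyres component (base-period weights):
ΣP(2007)Q(2006) = 12937.56×9 + 3211.52×6 + 1482.08×11 = 116438.04 + 19269.12 + 16302.88 = 152010.04
ΣP(2006)Q(2006) = 14354.89×9 + 2594.72×6 + 1510.72×11 = 129194.01 + 15568.32 + 16617.92 = 161380.25
L = 152010.04 / 161380.25 × 100 = 94.1937
Paasche component (current-period weights):
ΣP(2007)Q(2007) = 12937.56×11 + 3211.52×7 + 1482.08×10 = 142313.16 + 22480.64 + 14820.8 = 179614.6
ΣP(2006)Q(2007) = 14354.89×11 + 2594.72×7 + 1510.72×10 = 157903.79 + 18163.04 + 15107.2 = 191174.03
P = 179614.6 / 191174.03 × 100 = 93.9535
Fisher = √(L × P) = √(94.1937 × 93.9535) = 94.0735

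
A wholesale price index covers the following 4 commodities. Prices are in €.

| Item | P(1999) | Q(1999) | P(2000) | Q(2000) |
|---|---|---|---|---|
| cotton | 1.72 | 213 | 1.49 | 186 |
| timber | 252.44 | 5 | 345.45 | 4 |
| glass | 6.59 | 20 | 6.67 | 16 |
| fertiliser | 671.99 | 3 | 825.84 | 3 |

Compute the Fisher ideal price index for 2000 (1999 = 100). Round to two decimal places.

Laspeyres component (base-period weights):
ΣP(2000)Q(1999) = 1.49×213 + 345.45×5 + 6.67×20 + 825.84×3 = 317.37 + 1727.25 + 133.4 + 2477.52 = 4655.54
ΣP(1999)Q(1999) = 1.72×213 + 252.44×5 + 6.59×20 + 671.99×3 = 366.36 + 1262.2 + 131.8 + 2015.97 = 3776.33
L = 4655.54 / 3776.33 × 100 = 123.2821
Paasche component (current-period weights):
ΣP(2000)Q(2000) = 1.49×186 + 345.45×4 + 6.67×16 + 825.84×3 = 277.14 + 1381.8 + 106.72 + 2477.52 = 4243.18
ΣP(1999)Q(2000) = 1.72×186 + 252.44×4 + 6.59×16 + 671.99×3 = 319.92 + 1009.76 + 105.44 + 2015.97 = 3451.09
P = 4243.18 / 3451.09 × 100 = 122.9519
Fisher = √(L × P) = √(123.2821 × 122.9519) = 123.1169

123.12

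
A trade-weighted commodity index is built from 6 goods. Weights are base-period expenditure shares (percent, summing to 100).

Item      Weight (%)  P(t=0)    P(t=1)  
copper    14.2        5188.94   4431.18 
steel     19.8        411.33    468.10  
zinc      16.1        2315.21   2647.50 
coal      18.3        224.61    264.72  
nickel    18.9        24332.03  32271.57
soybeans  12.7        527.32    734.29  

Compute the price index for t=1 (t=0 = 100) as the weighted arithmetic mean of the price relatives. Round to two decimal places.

copper: 14.2 × (4431.18/5188.94) = 14.2 × 0.853966 = 12.1263
steel: 19.8 × (468.10/411.33) = 19.8 × 1.138016 = 22.5327
zinc: 16.1 × (2647.50/2315.21) = 16.1 × 1.143525 = 18.4107
coal: 18.3 × (264.72/224.61) = 18.3 × 1.178576 = 21.5679
nickel: 18.9 × (32271.57/24332.03) = 18.9 × 1.326300 = 25.0671
soybeans: 12.7 × (734.29/527.32) = 12.7 × 1.392494 = 17.6847
Index = Σ wᵢ·(p₁ᵢ/p₀ᵢ) = 12.1263 + 22.5327 + 18.4107 + 21.5679 + 25.0671 + 17.6847 = 117.3895

117.39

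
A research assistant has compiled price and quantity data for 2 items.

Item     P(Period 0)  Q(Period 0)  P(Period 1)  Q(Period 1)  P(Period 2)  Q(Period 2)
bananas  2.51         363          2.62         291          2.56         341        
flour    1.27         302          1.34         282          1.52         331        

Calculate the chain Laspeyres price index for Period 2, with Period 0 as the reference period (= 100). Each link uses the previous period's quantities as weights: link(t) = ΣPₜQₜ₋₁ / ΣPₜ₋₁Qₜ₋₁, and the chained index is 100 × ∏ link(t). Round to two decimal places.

107.78

Link Period 0→Period 1:
ΣP(Period 1)Q(Period 0) = 2.62×363 + 1.34×302 = 951.06 + 404.68 = 1355.74
ΣP(Period 0)Q(Period 0) = 2.51×363 + 1.27×302 = 911.13 + 383.54 = 1294.67
link = 1355.74/1294.67 = 1.047170
Link Period 1→Period 2:
ΣP(Period 2)Q(Period 1) = 2.56×291 + 1.52×282 = 744.96 + 428.64 = 1173.6
ΣP(Period 1)Q(Period 1) = 2.62×291 + 1.34×282 = 762.42 + 377.88 = 1140.3
link = 1173.6/1140.3 = 1.029203
Chained index = 100 × 1.047170 × 1.029203 = 107.7751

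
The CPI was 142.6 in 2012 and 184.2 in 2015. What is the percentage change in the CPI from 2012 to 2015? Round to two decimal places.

29.17%

Change = (184.2 − 142.6) / 142.6 × 100
       = 41.6 / 142.6 × 100 = 29.1725%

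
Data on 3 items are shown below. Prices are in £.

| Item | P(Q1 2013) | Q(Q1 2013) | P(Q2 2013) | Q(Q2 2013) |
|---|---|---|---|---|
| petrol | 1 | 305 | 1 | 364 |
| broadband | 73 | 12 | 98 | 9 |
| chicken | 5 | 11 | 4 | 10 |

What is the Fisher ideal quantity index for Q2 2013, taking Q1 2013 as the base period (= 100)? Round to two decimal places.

85.48

Laspeyres component (base-period weights):
ΣP(Q1 2013)Q(Q2 2013) = 1×364 + 73×9 + 5×10 = 364 + 657 + 50 = 1071
ΣP(Q1 2013)Q(Q1 2013) = 1×305 + 73×12 + 5×11 = 305 + 876 + 55 = 1236
L = 1071 / 1236 × 100 = 86.6505
Paasche component (current-period weights):
ΣP(Q2 2013)Q(Q2 2013) = 1×364 + 98×9 + 4×10 = 364 + 882 + 40 = 1286
ΣP(Q2 2013)Q(Q1 2013) = 1×305 + 98×12 + 4×11 = 305 + 1176 + 44 = 1525
P = 1286 / 1525 × 100 = 84.3279
Fisher = √(L × P) = √(86.6505 × 84.3279) = 85.4813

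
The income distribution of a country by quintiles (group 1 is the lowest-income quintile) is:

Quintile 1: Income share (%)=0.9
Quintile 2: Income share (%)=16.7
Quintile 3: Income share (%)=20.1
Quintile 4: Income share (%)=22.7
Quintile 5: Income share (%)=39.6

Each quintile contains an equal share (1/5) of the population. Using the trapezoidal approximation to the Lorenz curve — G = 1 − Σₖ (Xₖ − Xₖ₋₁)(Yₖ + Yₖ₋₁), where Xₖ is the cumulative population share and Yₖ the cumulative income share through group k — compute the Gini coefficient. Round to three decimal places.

0.334

Cumulative income shares Yₖ: 0.0090, 0.1760, 0.3770, 0.6040, 1.0000
Σ (Xₖ−Xₖ₋₁)(Yₖ+Yₖ₋₁) = (1/5)(0.0090+0.0000) + (1/5)(0.1760+0.0090) + (1/5)(0.3770+0.1760) + (1/5)(0.6040+0.3770) + (1/5)(1.0000+0.6040)
  = 0.0018 + 0.0370 + 0.1106 + 0.1962 + 0.3208 = 0.6664
G = 1 − 0.6664 = 0.3336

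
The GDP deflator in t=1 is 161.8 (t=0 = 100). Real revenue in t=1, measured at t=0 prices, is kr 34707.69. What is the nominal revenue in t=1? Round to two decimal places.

56157.04

Nominal = Real × (Index/100) = 34707.69 × (161.8/100)
        = 34707.69 × 1.618 = 56157.0424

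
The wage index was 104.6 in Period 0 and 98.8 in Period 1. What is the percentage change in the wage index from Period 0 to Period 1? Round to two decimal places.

Change = (98.8 − 104.6) / 104.6 × 100
       = -5.8 / 104.6 × 100 = -5.5449%

-5.54%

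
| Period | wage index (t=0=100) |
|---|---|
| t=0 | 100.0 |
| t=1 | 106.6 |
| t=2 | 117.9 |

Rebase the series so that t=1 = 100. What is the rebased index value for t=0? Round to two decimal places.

93.81

Rebased(t=0) = 100.0 / 106.6 × 100 = 93.8086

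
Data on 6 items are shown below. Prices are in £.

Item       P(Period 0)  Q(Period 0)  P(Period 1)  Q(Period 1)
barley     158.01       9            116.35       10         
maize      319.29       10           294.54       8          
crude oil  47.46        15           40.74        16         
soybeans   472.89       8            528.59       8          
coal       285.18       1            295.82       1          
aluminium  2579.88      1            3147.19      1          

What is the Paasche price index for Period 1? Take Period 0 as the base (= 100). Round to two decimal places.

Paasche price index uses current-period quantities as weights.
ΣP(Period 1)·Q(Period 1) = 116.35×10 + 294.54×8 + 40.74×16 + 528.59×8 + 295.82×1 + 3147.19×1 = 1163.5 + 2356.32 + 651.84 + 4228.72 + 295.82 + 3147.19 = 11843.39
ΣP(Period 0)·Q(Period 1) = 158.01×10 + 319.29×8 + 47.46×16 + 472.89×8 + 285.18×1 + 2579.88×1 = 1580.1 + 2554.32 + 759.36 + 3783.12 + 285.18 + 2579.88 = 11541.96
Index = 11843.39 / 11541.96 × 100 = 102.6116

102.61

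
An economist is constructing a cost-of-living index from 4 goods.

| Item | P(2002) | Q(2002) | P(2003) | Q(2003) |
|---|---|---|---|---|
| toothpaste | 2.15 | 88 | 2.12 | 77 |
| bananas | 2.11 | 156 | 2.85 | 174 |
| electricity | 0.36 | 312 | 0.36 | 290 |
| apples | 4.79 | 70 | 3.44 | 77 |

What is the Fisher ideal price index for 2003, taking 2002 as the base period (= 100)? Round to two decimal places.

102.07

Laspeyres component (base-period weights):
ΣP(2003)Q(2002) = 2.12×88 + 2.85×156 + 0.36×312 + 3.44×70 = 186.56 + 444.6 + 112.32 + 240.8 = 984.28
ΣP(2002)Q(2002) = 2.15×88 + 2.11×156 + 0.36×312 + 4.79×70 = 189.2 + 329.16 + 112.32 + 335.3 = 965.98
L = 984.28 / 965.98 × 100 = 101.8944
Paasche component (current-period weights):
ΣP(2003)Q(2003) = 2.12×77 + 2.85×174 + 0.36×290 + 3.44×77 = 163.24 + 495.9 + 104.4 + 264.88 = 1028.42
ΣP(2002)Q(2003) = 2.15×77 + 2.11×174 + 0.36×290 + 4.79×77 = 165.55 + 367.14 + 104.4 + 368.83 = 1005.92
P = 1028.42 / 1005.92 × 100 = 102.2368
Fisher = √(L × P) = √(101.8944 × 102.2368) = 102.0655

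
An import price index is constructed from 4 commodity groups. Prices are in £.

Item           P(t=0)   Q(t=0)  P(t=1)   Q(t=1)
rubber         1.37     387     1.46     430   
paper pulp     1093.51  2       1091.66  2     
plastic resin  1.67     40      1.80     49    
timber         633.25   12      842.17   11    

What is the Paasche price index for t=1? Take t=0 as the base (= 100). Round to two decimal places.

123.81

Paasche price index uses current-period quantities as weights.
ΣP(t=1)·Q(t=1) = 1.46×430 + 1091.66×2 + 1.80×49 + 842.17×11 = 627.8 + 2183.32 + 88.2 + 9263.87 = 12163.19
ΣP(t=0)·Q(t=1) = 1.37×430 + 1093.51×2 + 1.67×49 + 633.25×11 = 589.1 + 2187.02 + 81.83 + 6965.75 = 9823.7
Index = 12163.19 / 9823.7 × 100 = 123.8148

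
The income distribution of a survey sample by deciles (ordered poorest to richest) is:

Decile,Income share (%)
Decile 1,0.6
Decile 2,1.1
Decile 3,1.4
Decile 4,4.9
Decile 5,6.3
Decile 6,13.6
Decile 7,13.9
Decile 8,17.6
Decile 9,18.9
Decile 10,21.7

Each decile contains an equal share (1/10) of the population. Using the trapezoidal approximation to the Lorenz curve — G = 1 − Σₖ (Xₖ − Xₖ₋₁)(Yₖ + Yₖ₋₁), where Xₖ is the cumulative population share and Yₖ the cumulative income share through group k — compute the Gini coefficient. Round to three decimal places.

Cumulative income shares Yₖ: 0.0060, 0.0170, 0.0310, 0.0800, 0.1430, 0.2790, 0.4180, 0.5940, 0.7830, 1.0000
Σ (Xₖ−Xₖ₋₁)(Yₖ+Yₖ₋₁) = (1/10)(0.0060+0.0000) + (1/10)(0.0170+0.0060) + (1/10)(0.0310+0.0170) + (1/10)(0.0800+0.0310) + (1/10)(0.1430+0.0800) + (1/10)(0.2790+0.1430) + (1/10)(0.4180+0.2790) + (1/10)(0.5940+0.4180) + (1/10)(0.7830+0.5940) + (1/10)(1.0000+0.7830)
  = 0.0006 + 0.0023 + 0.0048 + 0.0111 + 0.0223 + 0.0422 + 0.0697 + 0.1012 + 0.1377 + 0.1783 = 0.5702
G = 1 − 0.5702 = 0.4298

0.430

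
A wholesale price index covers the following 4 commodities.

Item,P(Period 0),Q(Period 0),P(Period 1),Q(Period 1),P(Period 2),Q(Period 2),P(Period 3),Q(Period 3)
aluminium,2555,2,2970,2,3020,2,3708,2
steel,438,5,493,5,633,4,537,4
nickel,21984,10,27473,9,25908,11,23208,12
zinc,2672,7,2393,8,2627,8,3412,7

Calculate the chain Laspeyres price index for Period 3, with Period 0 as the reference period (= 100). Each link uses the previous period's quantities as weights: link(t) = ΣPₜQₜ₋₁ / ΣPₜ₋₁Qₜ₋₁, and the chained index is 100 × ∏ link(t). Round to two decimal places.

108.58

Link Period 0→Period 1:
ΣP(Period 1)Q(Period 0) = 2970×2 + 493×5 + 27473×10 + 2393×7 = 5940 + 2465 + 274730 + 16751 = 299886
ΣP(Period 0)Q(Period 0) = 2555×2 + 438×5 + 21984×10 + 2672×7 = 5110 + 2190 + 219840 + 18704 = 245844
link = 299886/245844 = 1.219822
Link Period 1→Period 2:
ΣP(Period 2)Q(Period 1) = 3020×2 + 633×5 + 25908×9 + 2627×8 = 6040 + 3165 + 233172 + 21016 = 263393
ΣP(Period 1)Q(Period 1) = 2970×2 + 493×5 + 27473×9 + 2393×8 = 5940 + 2465 + 247257 + 19144 = 274806
link = 263393/274806 = 0.958469
Link Period 2→Period 3:
ΣP(Period 3)Q(Period 2) = 3708×2 + 537×4 + 23208×11 + 3412×8 = 7416 + 2148 + 255288 + 27296 = 292148
ΣP(Period 2)Q(Period 2) = 3020×2 + 633×4 + 25908×11 + 2627×8 = 6040 + 2532 + 284988 + 21016 = 314576
link = 292148/314576 = 0.928704
Chained index = 100 × 1.219822 × 0.958469 × 0.928704 = 108.5805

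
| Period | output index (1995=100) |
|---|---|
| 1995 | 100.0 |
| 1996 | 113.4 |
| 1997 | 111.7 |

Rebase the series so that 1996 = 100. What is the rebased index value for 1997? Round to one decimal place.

98.5

Rebased(1997) = 111.7 / 113.4 × 100 = 98.5009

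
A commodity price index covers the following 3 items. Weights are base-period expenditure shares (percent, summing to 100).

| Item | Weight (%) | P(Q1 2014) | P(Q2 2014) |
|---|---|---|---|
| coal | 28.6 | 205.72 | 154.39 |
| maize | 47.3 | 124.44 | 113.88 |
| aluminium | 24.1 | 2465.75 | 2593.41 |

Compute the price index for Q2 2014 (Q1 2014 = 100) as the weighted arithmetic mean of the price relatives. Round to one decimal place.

90.1

coal: 28.6 × (154.39/205.72) = 28.6 × 0.750486 = 21.4639
maize: 47.3 × (113.88/124.44) = 47.3 × 0.915140 = 43.2861
aluminium: 24.1 × (2593.41/2465.75) = 24.1 × 1.051773 = 25.3477
Index = Σ wᵢ·(p₁ᵢ/p₀ᵢ) = 21.4639 + 43.2861 + 25.3477 = 90.0978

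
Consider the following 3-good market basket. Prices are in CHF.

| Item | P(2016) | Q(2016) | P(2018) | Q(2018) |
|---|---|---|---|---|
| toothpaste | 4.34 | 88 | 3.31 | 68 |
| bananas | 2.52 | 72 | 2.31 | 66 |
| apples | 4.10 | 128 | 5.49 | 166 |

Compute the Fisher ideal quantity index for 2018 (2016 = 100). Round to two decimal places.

107.97

Laspeyres component (base-period weights):
ΣP(2016)Q(2018) = 4.34×68 + 2.52×66 + 4.10×166 = 295.12 + 166.32 + 680.6 = 1142.04
ΣP(2016)Q(2016) = 4.34×88 + 2.52×72 + 4.10×128 = 381.92 + 181.44 + 524.8 = 1088.16
L = 1142.04 / 1088.16 × 100 = 104.9515
Paasche component (current-period weights):
ΣP(2018)Q(2018) = 3.31×68 + 2.31×66 + 5.49×166 = 225.08 + 152.46 + 911.34 = 1288.88
ΣP(2018)Q(2016) = 3.31×88 + 2.31×72 + 5.49×128 = 291.28 + 166.32 + 702.72 = 1160.32
P = 1288.88 / 1160.32 × 100 = 111.0797
Fisher = √(L × P) = √(104.9515 × 111.0797) = 107.9721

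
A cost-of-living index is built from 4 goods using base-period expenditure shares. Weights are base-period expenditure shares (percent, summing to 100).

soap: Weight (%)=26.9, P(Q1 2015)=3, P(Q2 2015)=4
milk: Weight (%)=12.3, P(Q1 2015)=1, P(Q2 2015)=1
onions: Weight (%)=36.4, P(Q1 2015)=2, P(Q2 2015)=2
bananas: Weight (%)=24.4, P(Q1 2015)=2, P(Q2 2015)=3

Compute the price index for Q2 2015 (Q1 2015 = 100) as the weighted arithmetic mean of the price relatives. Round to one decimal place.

soap: 26.9 × (4/3) = 26.9 × 1.333333 = 35.8667
milk: 12.3 × (1/1) = 12.3 × 1.000000 = 12.3000
onions: 36.4 × (2/2) = 36.4 × 1.000000 = 36.4000
bananas: 24.4 × (3/2) = 24.4 × 1.500000 = 36.6000
Index = Σ wᵢ·(p₁ᵢ/p₀ᵢ) = 35.8667 + 12.3000 + 36.4000 + 36.6000 = 121.1667

121.2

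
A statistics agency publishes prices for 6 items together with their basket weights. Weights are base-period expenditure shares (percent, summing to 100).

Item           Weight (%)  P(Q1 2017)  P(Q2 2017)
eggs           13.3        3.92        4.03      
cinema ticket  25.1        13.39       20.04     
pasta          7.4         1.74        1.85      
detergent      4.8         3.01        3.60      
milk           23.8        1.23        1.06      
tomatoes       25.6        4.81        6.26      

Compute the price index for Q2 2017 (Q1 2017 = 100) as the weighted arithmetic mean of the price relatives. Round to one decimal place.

eggs: 13.3 × (4.03/3.92) = 13.3 × 1.028061 = 13.6732
cinema ticket: 25.1 × (20.04/13.39) = 25.1 × 1.496639 = 37.5656
pasta: 7.4 × (1.85/1.74) = 7.4 × 1.063218 = 7.8678
detergent: 4.8 × (3.60/3.01) = 4.8 × 1.196013 = 5.7409
milk: 23.8 × (1.06/1.23) = 23.8 × 0.861789 = 20.5106
tomatoes: 25.6 × (6.26/4.81) = 25.6 × 1.301455 = 33.3173
Index = Σ wᵢ·(p₁ᵢ/p₀ᵢ) = 13.6732 + 37.5656 + 7.8678 + 5.7409 + 20.5106 + 33.3173 = 118.6754

118.7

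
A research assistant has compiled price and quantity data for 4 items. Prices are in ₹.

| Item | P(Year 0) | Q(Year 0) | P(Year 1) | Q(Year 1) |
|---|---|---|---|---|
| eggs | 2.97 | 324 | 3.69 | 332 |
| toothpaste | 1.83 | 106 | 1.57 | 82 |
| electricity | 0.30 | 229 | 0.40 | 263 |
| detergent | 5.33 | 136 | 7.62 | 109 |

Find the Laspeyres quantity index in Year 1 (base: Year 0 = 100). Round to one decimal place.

92.1

Laspeyres quantity index uses base-period prices as weights.
ΣP(Year 0)·Q(Year 1) = 2.97×332 + 1.83×82 + 0.30×263 + 5.33×109 = 986.04 + 150.06 + 78.9 + 580.97 = 1795.97
ΣP(Year 0)·Q(Year 0) = 2.97×324 + 1.83×106 + 0.30×229 + 5.33×136 = 962.28 + 193.98 + 68.7 + 724.88 = 1949.84
Index = 1795.97 / 1949.84 × 100 = 92.1086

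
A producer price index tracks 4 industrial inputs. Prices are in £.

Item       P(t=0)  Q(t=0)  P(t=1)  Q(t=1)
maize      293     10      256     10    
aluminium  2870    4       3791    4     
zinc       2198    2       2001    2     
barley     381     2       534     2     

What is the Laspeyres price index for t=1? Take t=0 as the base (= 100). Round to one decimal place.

Laspeyres price index uses base-period quantities as weights.
ΣP(t=1)·Q(t=0) = 256×10 + 3791×4 + 2001×2 + 534×2 = 2560 + 15164 + 4002 + 1068 = 22794
ΣP(t=0)·Q(t=0) = 293×10 + 2870×4 + 2198×2 + 381×2 = 2930 + 11480 + 4396 + 762 = 19568
Index = 22794 / 19568 × 100 = 116.4861

116.5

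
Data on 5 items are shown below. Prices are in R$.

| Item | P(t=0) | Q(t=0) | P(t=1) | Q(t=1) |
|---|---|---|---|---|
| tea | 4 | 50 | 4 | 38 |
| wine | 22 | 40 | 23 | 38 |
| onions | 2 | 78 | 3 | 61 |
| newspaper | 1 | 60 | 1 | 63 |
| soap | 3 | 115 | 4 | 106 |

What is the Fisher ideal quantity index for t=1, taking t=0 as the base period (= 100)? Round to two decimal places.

Laspeyres component (base-period weights):
ΣP(t=0)Q(t=1) = 4×38 + 22×38 + 2×61 + 1×63 + 3×106 = 152 + 836 + 122 + 63 + 318 = 1491
ΣP(t=0)Q(t=0) = 4×50 + 22×40 + 2×78 + 1×60 + 3×115 = 200 + 880 + 156 + 60 + 345 = 1641
L = 1491 / 1641 × 100 = 90.8592
Paasche component (current-period weights):
ΣP(t=1)Q(t=1) = 4×38 + 23×38 + 3×61 + 1×63 + 4×106 = 152 + 874 + 183 + 63 + 424 = 1696
ΣP(t=1)Q(t=0) = 4×50 + 23×40 + 3×78 + 1×60 + 4×115 = 200 + 920 + 234 + 60 + 460 = 1874
P = 1696 / 1874 × 100 = 90.5016
Fisher = √(L × P) = √(90.8592 × 90.5016) = 90.6802

90.68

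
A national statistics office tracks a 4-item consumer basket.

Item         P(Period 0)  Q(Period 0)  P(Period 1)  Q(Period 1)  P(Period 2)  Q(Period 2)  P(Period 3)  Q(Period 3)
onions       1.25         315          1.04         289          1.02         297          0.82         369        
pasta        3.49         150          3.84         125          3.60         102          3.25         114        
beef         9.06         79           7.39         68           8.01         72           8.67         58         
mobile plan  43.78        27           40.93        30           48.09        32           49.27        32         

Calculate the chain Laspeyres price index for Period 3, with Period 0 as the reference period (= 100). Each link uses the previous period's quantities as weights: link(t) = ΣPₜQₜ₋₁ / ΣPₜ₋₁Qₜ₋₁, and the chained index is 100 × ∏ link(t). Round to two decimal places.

Link Period 0→Period 1:
ΣP(Period 1)Q(Period 0) = 1.04×315 + 3.84×150 + 7.39×79 + 40.93×27 = 327.6 + 576 + 583.81 + 1105.11 = 2592.52
ΣP(Period 0)Q(Period 0) = 1.25×315 + 3.49×150 + 9.06×79 + 43.78×27 = 393.75 + 523.5 + 715.74 + 1182.06 = 2815.05
link = 2592.52/2815.05 = 0.920950
Link Period 1→Period 2:
ΣP(Period 2)Q(Period 1) = 1.02×289 + 3.60×125 + 8.01×68 + 48.09×30 = 294.78 + 450 + 544.68 + 1442.7 = 2732.16
ΣP(Period 1)Q(Period 1) = 1.04×289 + 3.84×125 + 7.39×68 + 40.93×30 = 300.56 + 480 + 502.52 + 1227.9 = 2510.98
link = 2732.16/2510.98 = 1.088085
Link Period 2→Period 3:
ΣP(Period 3)Q(Period 2) = 0.82×297 + 3.25×102 + 8.67×72 + 49.27×32 = 243.54 + 331.5 + 624.24 + 1576.64 = 2775.92
ΣP(Period 2)Q(Period 2) = 1.02×297 + 3.60×102 + 8.01×72 + 48.09×32 = 302.94 + 367.2 + 576.72 + 1538.88 = 2785.74
link = 2775.92/2785.74 = 0.996475
Chained index = 100 × 0.920950 × 1.088085 × 0.996475 = 99.8539

99.85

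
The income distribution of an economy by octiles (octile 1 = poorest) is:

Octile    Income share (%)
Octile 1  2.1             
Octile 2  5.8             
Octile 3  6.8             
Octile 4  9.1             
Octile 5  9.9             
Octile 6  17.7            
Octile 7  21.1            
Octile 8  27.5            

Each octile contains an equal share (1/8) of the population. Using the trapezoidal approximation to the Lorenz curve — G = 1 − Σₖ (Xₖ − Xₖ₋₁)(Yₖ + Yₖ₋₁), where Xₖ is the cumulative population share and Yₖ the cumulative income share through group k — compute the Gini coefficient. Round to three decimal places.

0.360

Cumulative income shares Yₖ: 0.0210, 0.0790, 0.1470, 0.2380, 0.3370, 0.5140, 0.7250, 1.0000
Σ (Xₖ−Xₖ₋₁)(Yₖ+Yₖ₋₁) = (1/8)(0.0210+0.0000) + (1/8)(0.0790+0.0210) + (1/8)(0.1470+0.0790) + (1/8)(0.2380+0.1470) + (1/8)(0.3370+0.2380) + (1/8)(0.5140+0.3370) + (1/8)(0.7250+0.5140) + (1/8)(1.0000+0.7250)
  = 0.0026 + 0.0125 + 0.0283 + 0.0481 + 0.0719 + 0.1064 + 0.1549 + 0.2156 = 0.6402
G = 1 − 0.6402 = 0.3598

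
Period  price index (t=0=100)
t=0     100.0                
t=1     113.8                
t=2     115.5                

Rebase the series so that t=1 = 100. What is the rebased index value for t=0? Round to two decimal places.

87.87

Rebased(t=0) = 100.0 / 113.8 × 100 = 87.8735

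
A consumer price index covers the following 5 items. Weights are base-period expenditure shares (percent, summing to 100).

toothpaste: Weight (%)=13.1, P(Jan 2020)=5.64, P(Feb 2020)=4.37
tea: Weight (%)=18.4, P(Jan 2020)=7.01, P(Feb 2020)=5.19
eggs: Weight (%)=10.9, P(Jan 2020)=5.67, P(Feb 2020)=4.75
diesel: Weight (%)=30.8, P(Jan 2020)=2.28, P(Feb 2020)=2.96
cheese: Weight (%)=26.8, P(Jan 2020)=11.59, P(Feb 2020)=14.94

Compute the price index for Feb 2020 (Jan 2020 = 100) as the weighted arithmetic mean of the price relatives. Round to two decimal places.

107.44

toothpaste: 13.1 × (4.37/5.64) = 13.1 × 0.774823 = 10.1502
tea: 18.4 × (5.19/7.01) = 18.4 × 0.740371 = 13.6228
eggs: 10.9 × (4.75/5.67) = 10.9 × 0.837743 = 9.1314
diesel: 30.8 × (2.96/2.28) = 30.8 × 1.298246 = 39.9860
cheese: 26.8 × (14.94/11.59) = 26.8 × 1.289042 = 34.5463
Index = Σ wᵢ·(p₁ᵢ/p₀ᵢ) = 10.1502 + 13.6228 + 9.1314 + 39.9860 + 34.5463 = 107.4367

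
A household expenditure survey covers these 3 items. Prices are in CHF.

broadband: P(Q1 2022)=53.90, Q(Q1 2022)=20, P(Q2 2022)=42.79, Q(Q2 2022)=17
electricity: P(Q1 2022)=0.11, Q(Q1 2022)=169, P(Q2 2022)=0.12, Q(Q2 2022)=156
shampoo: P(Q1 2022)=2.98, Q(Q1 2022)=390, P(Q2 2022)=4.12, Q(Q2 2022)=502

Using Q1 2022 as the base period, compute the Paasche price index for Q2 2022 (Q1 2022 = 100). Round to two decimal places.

Paasche price index uses current-period quantities as weights.
ΣP(Q2 2022)·Q(Q2 2022) = 42.79×17 + 0.12×156 + 4.12×502 = 727.43 + 18.72 + 2068.24 = 2814.39
ΣP(Q1 2022)·Q(Q2 2022) = 53.90×17 + 0.11×156 + 2.98×502 = 916.3 + 17.16 + 1495.96 = 2429.42
Index = 2814.39 / 2429.42 × 100 = 115.8462

115.85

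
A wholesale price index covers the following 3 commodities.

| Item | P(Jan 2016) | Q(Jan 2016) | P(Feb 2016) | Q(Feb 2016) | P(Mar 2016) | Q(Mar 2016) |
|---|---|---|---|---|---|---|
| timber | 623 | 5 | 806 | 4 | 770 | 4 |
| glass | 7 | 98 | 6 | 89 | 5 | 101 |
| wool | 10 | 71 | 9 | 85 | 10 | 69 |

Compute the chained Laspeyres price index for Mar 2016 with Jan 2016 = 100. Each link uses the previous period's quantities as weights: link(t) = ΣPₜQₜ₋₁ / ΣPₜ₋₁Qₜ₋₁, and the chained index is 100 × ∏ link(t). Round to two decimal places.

Link Jan 2016→Feb 2016:
ΣP(Feb 2016)Q(Jan 2016) = 806×5 + 6×98 + 9×71 = 4030 + 588 + 639 = 5257
ΣP(Jan 2016)Q(Jan 2016) = 623×5 + 7×98 + 10×71 = 3115 + 686 + 710 = 4511
link = 5257/4511 = 1.165374
Link Feb 2016→Mar 2016:
ΣP(Mar 2016)Q(Feb 2016) = 770×4 + 5×89 + 10×85 = 3080 + 445 + 850 = 4375
ΣP(Feb 2016)Q(Feb 2016) = 806×4 + 6×89 + 9×85 = 3224 + 534 + 765 = 4523
link = 4375/4523 = 0.967278
Chained index = 100 × 1.165374 × 0.967278 = 112.7241

112.72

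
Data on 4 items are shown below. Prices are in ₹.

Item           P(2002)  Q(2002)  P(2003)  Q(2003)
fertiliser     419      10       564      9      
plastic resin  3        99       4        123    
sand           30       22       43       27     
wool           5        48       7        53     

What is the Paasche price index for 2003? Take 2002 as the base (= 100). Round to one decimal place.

136.1

Paasche price index uses current-period quantities as weights.
ΣP(2003)·Q(2003) = 564×9 + 4×123 + 43×27 + 7×53 = 5076 + 492 + 1161 + 371 = 7100
ΣP(2002)·Q(2003) = 419×9 + 3×123 + 30×27 + 5×53 = 3771 + 369 + 810 + 265 = 5215
Index = 7100 / 5215 × 100 = 136.1457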